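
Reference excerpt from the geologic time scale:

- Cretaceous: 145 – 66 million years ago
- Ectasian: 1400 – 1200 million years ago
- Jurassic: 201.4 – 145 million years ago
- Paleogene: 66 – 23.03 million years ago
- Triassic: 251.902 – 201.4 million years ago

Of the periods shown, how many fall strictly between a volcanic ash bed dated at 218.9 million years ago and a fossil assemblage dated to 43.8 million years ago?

The older date is 218.9 Ma and the younger is 43.8 Ma.
Periods with start < 218.9 and end > 43.8 Ma: Jurassic (201.4–145), Cretaceous (145–66).
That is 2 complete periods.

2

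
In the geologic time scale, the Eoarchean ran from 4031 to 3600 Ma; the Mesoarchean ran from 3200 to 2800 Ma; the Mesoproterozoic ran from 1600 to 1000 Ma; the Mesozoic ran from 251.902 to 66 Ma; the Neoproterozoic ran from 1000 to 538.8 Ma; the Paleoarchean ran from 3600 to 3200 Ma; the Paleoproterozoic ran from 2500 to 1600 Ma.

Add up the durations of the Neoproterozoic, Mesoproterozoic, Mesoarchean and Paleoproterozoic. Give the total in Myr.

2361.2 million years

Each duration: Neoproterozoic = 461.2; Mesoproterozoic = 600; Mesoarchean = 400; Paleoproterozoic = 900.
Sum: 461.2 + 600 + 400 + 900 = 2361.2 Myr.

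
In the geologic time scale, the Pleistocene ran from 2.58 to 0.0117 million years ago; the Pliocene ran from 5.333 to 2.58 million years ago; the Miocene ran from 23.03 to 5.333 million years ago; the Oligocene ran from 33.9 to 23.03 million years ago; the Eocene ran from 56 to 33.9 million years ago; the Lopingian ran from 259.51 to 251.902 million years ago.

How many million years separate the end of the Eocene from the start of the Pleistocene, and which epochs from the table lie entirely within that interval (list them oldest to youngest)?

The Eocene closes at 33.9 Ma and the Pleistocene opens at 2.58 Ma, so the interval is 33.9 − 2.58 = 31.32 Myr.
An epoch fits inside if it starts at or after 33.9 Ma and ends at or before 2.58 Ma; oldest first that gives Oligocene, Miocene, Pliocene.

31.32 million years; Oligocene, Miocene, Pliocene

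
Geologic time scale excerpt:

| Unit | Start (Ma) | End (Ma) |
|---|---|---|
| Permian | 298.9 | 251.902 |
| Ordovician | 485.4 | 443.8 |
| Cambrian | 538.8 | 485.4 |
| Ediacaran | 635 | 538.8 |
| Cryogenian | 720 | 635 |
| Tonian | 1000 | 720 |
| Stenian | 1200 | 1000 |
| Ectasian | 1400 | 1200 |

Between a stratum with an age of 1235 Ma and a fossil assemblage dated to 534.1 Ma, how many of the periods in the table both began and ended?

4

The older date is 1235 Ma and the younger is 534.1 Ma.
Periods with start < 1235 and end > 534.1 Ma: Stenian (1200–1000), Tonian (1000–720), Cryogenian (720–635), Ediacaran (635–538.8).
That is 4 complete periods.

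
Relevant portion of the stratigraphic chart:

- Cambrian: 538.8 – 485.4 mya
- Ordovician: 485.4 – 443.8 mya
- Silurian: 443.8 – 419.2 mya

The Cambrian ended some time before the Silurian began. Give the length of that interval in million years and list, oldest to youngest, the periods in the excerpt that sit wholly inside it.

End of Cambrian = 485.4 Ma; start of Silurian = 443.8 Ma.
Gap = 485.4 − 443.8 = 41.6 Myr.
Periods wholly inside 485.4–443.8 Ma: Ordovician (485.4–443.8).

41.6 million years; Ordovician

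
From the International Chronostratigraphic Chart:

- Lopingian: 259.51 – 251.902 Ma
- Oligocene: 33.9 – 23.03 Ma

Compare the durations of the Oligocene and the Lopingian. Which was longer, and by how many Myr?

Oligocene, by 3.262 million years

Oligocene: 33.9 − 23.03 = 10.87 Myr.
Lopingian: 259.51 − 251.902 = 7.608 Myr.
Difference: 10.87 − 7.608 = 3.262 Myr, so the Oligocene was longer.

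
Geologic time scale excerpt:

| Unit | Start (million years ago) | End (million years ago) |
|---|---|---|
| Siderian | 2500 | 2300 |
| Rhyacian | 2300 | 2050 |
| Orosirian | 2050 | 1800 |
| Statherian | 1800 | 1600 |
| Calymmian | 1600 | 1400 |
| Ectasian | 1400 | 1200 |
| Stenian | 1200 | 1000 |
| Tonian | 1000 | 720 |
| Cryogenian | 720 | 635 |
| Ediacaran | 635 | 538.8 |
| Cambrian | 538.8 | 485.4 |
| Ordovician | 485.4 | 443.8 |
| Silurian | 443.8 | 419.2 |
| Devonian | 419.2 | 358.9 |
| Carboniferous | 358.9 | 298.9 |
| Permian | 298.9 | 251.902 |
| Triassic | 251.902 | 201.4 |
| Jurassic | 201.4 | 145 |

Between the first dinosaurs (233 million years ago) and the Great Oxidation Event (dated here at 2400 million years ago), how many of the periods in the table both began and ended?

2400 Ma sits inside the Siderian (2500–2300) and 233 Ma inside the Triassic (251.902–201.4); neither of those is wholly between the two dates.
The listed periods lying completely between them are Rhyacian, Orosirian, Statherian, Calymmian, Ectasian, Stenian, Tonian, Cryogenian, Ediacaran, Cambrian, Ordovician, Silurian, Devonian, Carboniferous, Permian — 15 in all.

15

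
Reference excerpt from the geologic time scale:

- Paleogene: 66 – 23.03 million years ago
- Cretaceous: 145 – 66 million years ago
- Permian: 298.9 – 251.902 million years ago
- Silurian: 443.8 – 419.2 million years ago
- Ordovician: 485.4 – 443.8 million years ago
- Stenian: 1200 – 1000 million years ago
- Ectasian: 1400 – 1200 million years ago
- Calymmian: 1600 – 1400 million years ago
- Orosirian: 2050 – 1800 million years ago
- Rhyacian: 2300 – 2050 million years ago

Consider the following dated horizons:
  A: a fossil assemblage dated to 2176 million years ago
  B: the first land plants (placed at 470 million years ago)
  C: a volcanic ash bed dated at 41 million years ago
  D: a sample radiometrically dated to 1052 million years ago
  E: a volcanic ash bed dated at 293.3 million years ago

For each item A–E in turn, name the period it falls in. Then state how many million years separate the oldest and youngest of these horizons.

A — Rhyacian; B — Ordovician; C — Paleogene; D — Stenian; E — Permian; span 2135 million years

Match each age against the start–end ranges in the excerpt: A = 2176 Ma → Rhyacian (2300–2050); B = 470 Ma → Ordovician (485.4–443.8); C = 41 Ma → Paleogene (66–23.03); D = 1052 Ma → Stenian (1200–1000); E = 293.3 Ma → Permian (298.9–251.902).
The largest age is 2176 Ma and the smallest is 41 Ma; their difference is 2135 Myr.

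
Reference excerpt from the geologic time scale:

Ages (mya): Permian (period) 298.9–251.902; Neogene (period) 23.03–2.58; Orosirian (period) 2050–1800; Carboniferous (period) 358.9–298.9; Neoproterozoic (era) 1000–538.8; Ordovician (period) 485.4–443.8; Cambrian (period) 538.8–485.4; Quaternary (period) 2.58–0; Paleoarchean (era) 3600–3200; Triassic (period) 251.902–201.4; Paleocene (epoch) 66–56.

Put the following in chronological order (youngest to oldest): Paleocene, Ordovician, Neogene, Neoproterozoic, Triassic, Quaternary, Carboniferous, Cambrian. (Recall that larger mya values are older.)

Quaternary → Neogene → Paleocene → Triassic → Carboniferous → Ordovician → Cambrian → Neoproterozoic

Read off each span (Ma): Paleocene 66–56; Ordovician 485.4–443.8; Neogene 23.03–2.58; Neoproterozoic 1000–538.8; Triassic 251.902–201.4; Quaternary 2.58–0; Carboniferous 358.9–298.9; Cambrian 538.8–485.4.
Larger Ma is older, so oldest→youngest is Neoproterozoic, Cambrian, Ordovician, Carboniferous, Triassic, Paleocene, Neogene, Quaternary; reverse it for youngest→oldest.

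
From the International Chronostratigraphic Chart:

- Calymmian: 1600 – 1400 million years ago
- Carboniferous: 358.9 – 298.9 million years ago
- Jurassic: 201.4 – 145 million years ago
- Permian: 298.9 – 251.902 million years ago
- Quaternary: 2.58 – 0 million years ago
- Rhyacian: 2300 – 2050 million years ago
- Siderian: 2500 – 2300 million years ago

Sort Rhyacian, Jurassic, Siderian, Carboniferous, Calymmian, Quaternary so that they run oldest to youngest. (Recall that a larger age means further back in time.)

The oldest of these is Siderian (starts 2500 Ma) and the youngest is Quaternary (ends 0 Ma).
In between, by decreasing start age: Rhyacian (2300), Calymmian (1600), Carboniferous (358.9), Jurassic (201.4).

Siderian → Rhyacian → Calymmian → Carboniferous → Jurassic → Quaternary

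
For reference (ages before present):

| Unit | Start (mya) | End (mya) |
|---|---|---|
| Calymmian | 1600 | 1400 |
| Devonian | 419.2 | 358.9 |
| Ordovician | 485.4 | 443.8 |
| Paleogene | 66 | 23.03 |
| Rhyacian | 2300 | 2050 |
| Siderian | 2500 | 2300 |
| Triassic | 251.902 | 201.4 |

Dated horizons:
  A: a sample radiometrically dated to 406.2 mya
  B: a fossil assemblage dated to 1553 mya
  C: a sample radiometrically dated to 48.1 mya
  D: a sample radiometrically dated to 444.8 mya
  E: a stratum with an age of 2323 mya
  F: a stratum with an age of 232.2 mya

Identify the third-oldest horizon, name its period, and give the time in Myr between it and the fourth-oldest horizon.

Sorted oldest-first by Ma: E (2323), B (1553), D (444.8), A (406.2), F (232.2), C (48.1).
The third oldest is D at 444.8 Ma, which lies in 485.4–443.8 Ma: the Ordovician.
The fourth oldest is A at 406.2 Ma; separation = |444.8 − 406.2| = 38.6 Myr.

D, in the Ordovician; 38.6 million years to A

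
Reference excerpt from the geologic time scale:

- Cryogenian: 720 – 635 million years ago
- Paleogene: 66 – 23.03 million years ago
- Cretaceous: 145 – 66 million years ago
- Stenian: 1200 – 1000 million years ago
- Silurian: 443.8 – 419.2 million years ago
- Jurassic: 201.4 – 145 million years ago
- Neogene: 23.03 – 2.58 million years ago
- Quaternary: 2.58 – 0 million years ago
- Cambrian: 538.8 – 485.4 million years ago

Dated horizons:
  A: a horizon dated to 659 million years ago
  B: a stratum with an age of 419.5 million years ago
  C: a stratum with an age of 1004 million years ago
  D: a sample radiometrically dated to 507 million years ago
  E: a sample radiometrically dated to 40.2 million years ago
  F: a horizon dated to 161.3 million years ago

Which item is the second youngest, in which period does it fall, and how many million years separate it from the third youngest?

F, in the Jurassic; 258.2 million years to B

Sorted youngest-first by Ma: E (40.2), F (161.3), B (419.5), D (507), A (659), C (1004).
The second youngest is F at 161.3 Ma, which lies in 201.4–145 Ma: the Jurassic.
The third youngest is B at 419.5 Ma; separation = |161.3 − 419.5| = 258.2 Myr.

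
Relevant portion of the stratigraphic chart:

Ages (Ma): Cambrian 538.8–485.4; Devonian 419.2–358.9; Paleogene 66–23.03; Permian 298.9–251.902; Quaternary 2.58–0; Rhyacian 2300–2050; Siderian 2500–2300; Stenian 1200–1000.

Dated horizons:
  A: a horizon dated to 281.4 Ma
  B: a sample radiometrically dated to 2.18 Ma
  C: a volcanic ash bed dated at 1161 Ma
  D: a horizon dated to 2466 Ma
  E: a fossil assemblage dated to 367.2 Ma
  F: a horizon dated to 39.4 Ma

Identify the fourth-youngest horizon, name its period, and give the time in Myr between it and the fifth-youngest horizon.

Sorted youngest-first by Ma: B (2.18), F (39.4), A (281.4), E (367.2), C (1161), D (2466).
The fourth youngest is E at 367.2 Ma, which lies in 419.2–358.9 Ma: the Devonian.
The fifth youngest is C at 1161 Ma; separation = |367.2 − 1161| = 793.8 Myr.

E, in the Devonian; 793.8 million years to C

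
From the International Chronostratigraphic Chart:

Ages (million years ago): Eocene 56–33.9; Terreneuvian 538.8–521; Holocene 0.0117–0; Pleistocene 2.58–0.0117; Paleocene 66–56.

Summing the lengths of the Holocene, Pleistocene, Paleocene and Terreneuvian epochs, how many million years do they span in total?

30.38 million years

Duration is start − end for each: (0.0117 − 0) + (2.58 − 0.0117) + (66 − 56) + (538.8 − 521).
That is 0.0117 + 2.5683 + 10 + 17.8, which totals 30.38 million years.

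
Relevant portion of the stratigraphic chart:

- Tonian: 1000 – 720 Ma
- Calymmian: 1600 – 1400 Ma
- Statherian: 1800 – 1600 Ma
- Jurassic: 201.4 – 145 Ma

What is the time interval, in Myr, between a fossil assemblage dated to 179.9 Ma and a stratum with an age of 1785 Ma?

1785 − 179.9 = 1605.1 million years.

1605.1 million years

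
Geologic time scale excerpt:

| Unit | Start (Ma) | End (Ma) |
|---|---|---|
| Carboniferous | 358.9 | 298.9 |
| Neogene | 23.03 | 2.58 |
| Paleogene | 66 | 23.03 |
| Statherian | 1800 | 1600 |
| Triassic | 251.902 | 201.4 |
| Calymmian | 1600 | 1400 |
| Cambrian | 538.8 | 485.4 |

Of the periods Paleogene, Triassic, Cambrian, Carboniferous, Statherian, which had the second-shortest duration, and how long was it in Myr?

Triassic, 50.502 million years

Start − end for each: Paleogene 66 − 23.03 = 42.97; Triassic 251.902 − 201.4 = 50.502; Cambrian 538.8 − 485.4 = 53.4; Carboniferous 358.9 − 298.9 = 60; Statherian 1800 − 1600 = 200.
Ranking these from shortest: Paleogene < Triassic < Cambrian < Carboniferous < Statherian.
Position 2 in that ranking is Triassic, which lasted 50.502 Myr.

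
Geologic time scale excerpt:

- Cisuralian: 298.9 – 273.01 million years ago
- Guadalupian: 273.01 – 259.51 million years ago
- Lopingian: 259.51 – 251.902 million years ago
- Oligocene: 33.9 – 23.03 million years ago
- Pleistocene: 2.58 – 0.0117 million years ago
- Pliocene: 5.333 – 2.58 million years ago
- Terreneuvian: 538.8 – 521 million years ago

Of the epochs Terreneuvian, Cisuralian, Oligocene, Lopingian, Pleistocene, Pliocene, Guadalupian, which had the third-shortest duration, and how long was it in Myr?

Start − end for each: Terreneuvian 538.8 − 521 = 17.8; Cisuralian 298.9 − 273.01 = 25.89; Oligocene 33.9 − 23.03 = 10.87; Lopingian 259.51 − 251.902 = 7.608; Pleistocene 2.58 − 0.0117 = 2.5683; Pliocene 5.333 − 2.58 = 2.753; Guadalupian 273.01 − 259.51 = 13.5.
Ranking these from shortest: Pleistocene < Pliocene < Lopingian < Oligocene < Guadalupian < Terreneuvian < Cisuralian.
Position 3 in that ranking is Lopingian, which lasted 7.608 Myr.

Lopingian, 7.608 million years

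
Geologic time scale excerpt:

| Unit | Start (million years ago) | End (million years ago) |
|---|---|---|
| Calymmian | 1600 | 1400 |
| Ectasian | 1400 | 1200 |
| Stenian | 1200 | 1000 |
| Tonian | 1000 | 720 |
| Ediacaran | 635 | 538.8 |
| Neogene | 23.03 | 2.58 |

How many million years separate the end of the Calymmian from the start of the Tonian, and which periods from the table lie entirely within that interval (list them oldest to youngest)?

400 million years; Ectasian, Stenian

The Calymmian closes at 1400 Ma and the Tonian opens at 1000 Ma, so the interval is 1400 − 1000 = 400 Myr.
A period fits inside if it starts at or after 1400 Ma and ends at or before 1000 Ma; oldest first that gives Ectasian, Stenian.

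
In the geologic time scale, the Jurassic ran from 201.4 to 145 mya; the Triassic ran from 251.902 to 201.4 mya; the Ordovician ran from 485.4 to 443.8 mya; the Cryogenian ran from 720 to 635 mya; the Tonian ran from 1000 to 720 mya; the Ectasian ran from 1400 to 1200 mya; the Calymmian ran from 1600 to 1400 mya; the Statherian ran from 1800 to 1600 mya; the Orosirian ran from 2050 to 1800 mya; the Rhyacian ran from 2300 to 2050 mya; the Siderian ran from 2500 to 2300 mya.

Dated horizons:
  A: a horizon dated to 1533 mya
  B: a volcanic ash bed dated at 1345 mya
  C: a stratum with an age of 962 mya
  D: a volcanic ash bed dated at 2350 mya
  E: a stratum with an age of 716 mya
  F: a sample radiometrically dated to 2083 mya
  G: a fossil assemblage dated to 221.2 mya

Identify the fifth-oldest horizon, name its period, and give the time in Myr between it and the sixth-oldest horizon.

C, in the Tonian; 246 million years to E

Sorted oldest-first by Ma: D (2350), F (2083), A (1533), B (1345), C (962), E (716), G (221.2).
The fifth oldest is C at 962 Ma, which lies in 1000–720 Ma: the Tonian.
The sixth oldest is E at 716 Ma; separation = |962 − 716| = 246 Myr.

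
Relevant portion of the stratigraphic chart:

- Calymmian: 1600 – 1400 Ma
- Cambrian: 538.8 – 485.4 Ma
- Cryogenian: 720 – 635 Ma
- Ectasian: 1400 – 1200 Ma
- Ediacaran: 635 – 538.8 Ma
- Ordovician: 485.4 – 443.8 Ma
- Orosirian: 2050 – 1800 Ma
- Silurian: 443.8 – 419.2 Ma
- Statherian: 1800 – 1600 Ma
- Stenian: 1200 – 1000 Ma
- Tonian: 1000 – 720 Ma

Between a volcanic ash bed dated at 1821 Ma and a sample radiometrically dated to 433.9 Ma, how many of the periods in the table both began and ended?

1821 Ma sits inside the Orosirian (2050–1800) and 433.9 Ma inside the Silurian (443.8–419.2); neither of those is wholly between the two dates.
The listed periods lying completely between them are Statherian, Calymmian, Ectasian, Stenian, Tonian, Cryogenian, Ediacaran, Cambrian, Ordovician — 9 in all.

9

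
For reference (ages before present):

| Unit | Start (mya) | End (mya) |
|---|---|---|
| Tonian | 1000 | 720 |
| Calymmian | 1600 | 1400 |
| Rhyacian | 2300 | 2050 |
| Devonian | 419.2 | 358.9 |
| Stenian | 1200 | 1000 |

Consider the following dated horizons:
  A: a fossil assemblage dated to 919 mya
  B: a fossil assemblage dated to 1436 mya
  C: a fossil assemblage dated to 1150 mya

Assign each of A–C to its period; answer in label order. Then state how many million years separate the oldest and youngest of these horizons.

A — Tonian; B — Calymmian; C — Stenian; span 517 million years

A: 919 Ma lies in 1000–720 Ma, so Tonian.
B: 1436 Ma lies in 1600–1400 Ma, so Calymmian.
C: 1150 Ma lies in 1200–1000 Ma, so Stenian.
Oldest = 1436 Ma, youngest = 919 Ma → span 517 Myr.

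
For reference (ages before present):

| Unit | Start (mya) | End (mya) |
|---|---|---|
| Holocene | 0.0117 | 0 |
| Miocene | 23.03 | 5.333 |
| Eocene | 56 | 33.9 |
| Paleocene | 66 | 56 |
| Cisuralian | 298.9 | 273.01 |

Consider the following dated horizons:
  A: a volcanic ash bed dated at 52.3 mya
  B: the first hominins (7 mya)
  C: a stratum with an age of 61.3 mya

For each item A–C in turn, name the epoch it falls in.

A: 52.3 Ma lies in 56–33.9 Ma, so Eocene.
B: 7 Ma lies in 23.03–5.333 Ma, so Miocene.
C: 61.3 Ma lies in 66–56 Ma, so Paleocene.

A — Eocene; B — Miocene; C — Paleocene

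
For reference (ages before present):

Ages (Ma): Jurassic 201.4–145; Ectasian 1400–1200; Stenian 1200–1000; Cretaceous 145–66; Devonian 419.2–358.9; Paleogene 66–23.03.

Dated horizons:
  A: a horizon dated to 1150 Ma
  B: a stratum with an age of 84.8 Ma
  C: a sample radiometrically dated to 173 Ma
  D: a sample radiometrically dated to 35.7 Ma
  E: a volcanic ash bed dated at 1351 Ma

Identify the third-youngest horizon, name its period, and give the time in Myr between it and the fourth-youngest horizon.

C, in the Jurassic; 977 million years to A

Smaller Ma means younger, so youngest first: D 35.7 < B 84.8 < C 173 < A 1150 < E 1351.
Counting 3 along gives C (173 Ma); the excerpt puts that inside the Jurassic, 201.4–145 Ma.
Next in line is A (1150 Ma), and 1150 − 173 = 977 Myr.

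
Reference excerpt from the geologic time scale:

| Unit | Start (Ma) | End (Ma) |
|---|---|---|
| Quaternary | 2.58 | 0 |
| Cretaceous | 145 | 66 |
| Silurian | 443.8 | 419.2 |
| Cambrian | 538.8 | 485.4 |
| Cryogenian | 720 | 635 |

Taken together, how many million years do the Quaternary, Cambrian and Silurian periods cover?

80.58 million years

Each duration: Quaternary = 2.58; Cambrian = 53.4; Silurian = 24.6.
Sum: 2.58 + 53.4 + 24.6 = 80.58 Myr.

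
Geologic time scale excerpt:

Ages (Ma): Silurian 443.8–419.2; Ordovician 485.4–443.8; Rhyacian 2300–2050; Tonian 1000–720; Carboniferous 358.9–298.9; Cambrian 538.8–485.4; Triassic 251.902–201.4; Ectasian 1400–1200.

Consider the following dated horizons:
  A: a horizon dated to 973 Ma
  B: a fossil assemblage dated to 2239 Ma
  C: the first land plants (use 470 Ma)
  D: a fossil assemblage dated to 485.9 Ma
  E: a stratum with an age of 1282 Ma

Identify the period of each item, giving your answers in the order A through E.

Match each age against the start–end ranges in the excerpt: A = 973 Ma → Tonian (1000–720); B = 2239 Ma → Rhyacian (2300–2050); C = 470 Ma → Ordovician (485.4–443.8); D = 485.9 Ma → Cambrian (538.8–485.4); E = 1282 Ma → Ectasian (1400–1200).

A — Tonian; B — Rhyacian; C — Ordovician; D — Cambrian; E — Ectasian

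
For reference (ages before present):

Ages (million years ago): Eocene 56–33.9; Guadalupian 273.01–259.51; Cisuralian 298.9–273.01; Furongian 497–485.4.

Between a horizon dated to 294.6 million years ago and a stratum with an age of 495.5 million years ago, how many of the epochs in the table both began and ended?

The older date is 495.5 Ma and the younger is 294.6 Ma.
No epoch both begins after 495.5 Ma and ends before 294.6 Ma, so the count is 0.

0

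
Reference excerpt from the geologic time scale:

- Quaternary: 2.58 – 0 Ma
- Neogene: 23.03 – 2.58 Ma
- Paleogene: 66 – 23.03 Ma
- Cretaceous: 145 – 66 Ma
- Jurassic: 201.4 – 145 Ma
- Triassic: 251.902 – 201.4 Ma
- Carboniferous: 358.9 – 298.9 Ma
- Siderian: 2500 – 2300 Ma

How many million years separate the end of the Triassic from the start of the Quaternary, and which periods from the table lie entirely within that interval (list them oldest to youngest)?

198.82 million years; Jurassic, Cretaceous, Paleogene, Neogene

End of Triassic = 201.4 Ma; start of Quaternary = 2.58 Ma.
Gap = 201.4 − 2.58 = 198.82 Myr.
Periods wholly inside 201.4–2.58 Ma: Jurassic (201.4–145), Cretaceous (145–66), Paleogene (66–23.03), Neogene (23.03–2.58).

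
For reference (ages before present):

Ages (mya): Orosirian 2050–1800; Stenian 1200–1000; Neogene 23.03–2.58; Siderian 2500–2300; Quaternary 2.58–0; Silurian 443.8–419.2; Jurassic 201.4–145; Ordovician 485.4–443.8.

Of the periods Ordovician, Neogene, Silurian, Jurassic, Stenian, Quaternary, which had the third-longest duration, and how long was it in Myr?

Durations: Ordovician 41.6; Neogene 20.45; Silurian 24.6; Jurassic 56.4; Stenian 200; Quaternary 2.58 Myr.
Sorted longest-first: Stenian (200), Jurassic (56.4), Ordovician (41.6), Silurian (24.6), Neogene (20.45), Quaternary (2.58).
The third longest is Ordovician at 41.6 Myr.

Ordovician, 41.6 million years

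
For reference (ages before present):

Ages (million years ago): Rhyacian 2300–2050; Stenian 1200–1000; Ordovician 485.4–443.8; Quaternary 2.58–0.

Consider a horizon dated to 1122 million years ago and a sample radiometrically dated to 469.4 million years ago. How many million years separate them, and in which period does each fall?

Elapsed time: 1122 − 469.4 = 652.6 Myr.
1122 Ma lies within 1200–1000 Ma: Stenian.
469.4 Ma lies within 485.4–443.8 Ma: Ordovician.

652.6 million years apart; the first in the Stenian, the second in the Ordovician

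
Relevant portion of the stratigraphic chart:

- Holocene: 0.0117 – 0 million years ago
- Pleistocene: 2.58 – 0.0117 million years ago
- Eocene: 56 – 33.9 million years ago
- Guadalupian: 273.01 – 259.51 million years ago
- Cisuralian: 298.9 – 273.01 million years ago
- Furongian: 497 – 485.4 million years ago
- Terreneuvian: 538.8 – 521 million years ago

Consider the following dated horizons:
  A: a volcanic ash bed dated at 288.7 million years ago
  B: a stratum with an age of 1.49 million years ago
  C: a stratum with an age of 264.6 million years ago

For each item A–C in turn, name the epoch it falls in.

A — Cisuralian; B — Pleistocene; C — Guadalupian

A: 288.7 Ma lies in 298.9–273.01 Ma, so Cisuralian.
B: 1.49 Ma lies in 2.58–0.0117 Ma, so Pleistocene.
C: 264.6 Ma lies in 273.01–259.51 Ma, so Guadalupian.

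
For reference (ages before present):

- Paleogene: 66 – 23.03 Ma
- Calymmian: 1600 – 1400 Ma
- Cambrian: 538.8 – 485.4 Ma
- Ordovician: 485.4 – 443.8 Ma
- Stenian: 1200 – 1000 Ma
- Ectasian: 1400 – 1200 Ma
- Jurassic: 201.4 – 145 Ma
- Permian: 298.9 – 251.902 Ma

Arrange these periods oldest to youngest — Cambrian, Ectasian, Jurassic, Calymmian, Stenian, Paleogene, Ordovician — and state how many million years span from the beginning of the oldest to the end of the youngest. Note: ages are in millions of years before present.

Calymmian, Ectasian, Stenian, Cambrian, Ordovician, Jurassic, Paleogene; total span 1576.97 Myr

Start ages (Ma): Calymmian 1600, Ectasian 1400, Stenian 1200, Cambrian 538.8, Ordovician 485.4, Jurassic 201.4, Paleogene 66.
Ordered oldest to youngest: Calymmian, Ectasian, Stenian, Cambrian, Ordovician, Jurassic, Paleogene.
Span = 1600 − 23.03 = 1576.97 Myr.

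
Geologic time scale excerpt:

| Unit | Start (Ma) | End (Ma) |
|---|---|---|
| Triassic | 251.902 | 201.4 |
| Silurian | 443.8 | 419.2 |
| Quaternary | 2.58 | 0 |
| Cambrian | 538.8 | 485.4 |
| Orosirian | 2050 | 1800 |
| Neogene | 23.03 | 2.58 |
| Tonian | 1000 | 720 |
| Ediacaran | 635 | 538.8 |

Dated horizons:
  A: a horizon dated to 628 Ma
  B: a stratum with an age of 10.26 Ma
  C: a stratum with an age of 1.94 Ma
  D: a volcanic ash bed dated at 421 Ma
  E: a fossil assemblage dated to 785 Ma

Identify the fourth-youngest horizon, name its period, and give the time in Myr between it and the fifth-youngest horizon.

Sorted youngest-first by Ma: C (1.94), B (10.26), D (421), A (628), E (785).
The fourth youngest is A at 628 Ma, which lies in 635–538.8 Ma: the Ediacaran.
The fifth youngest is E at 785 Ma; separation = |628 − 785| = 157 Myr.

A, in the Ediacaran; 157 million years to E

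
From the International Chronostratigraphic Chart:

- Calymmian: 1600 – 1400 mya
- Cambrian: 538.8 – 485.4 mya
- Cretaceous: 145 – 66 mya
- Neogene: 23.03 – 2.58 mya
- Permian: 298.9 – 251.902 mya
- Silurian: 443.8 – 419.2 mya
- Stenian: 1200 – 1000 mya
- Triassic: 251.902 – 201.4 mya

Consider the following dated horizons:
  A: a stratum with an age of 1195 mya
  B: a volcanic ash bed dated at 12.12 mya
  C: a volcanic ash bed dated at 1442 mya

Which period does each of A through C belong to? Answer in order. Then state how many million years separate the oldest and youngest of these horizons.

A: 1195 Ma lies in 1200–1000 Ma, so Stenian.
B: 12.12 Ma lies in 23.03–2.58 Ma, so Neogene.
C: 1442 Ma lies in 1600–1400 Ma, so Calymmian.
Oldest = 1442 Ma, youngest = 12.12 Ma → span 1429.88 Myr.

A — Stenian; B — Neogene; C — Calymmian; span 1429.88 million years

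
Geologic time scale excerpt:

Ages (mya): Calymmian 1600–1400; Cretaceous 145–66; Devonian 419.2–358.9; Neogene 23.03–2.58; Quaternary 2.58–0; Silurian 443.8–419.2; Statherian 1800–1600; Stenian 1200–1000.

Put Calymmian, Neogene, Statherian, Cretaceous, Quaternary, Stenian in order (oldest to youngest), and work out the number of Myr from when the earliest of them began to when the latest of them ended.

From the excerpt: Calymmian 1600–1400; Neogene 23.03–2.58; Statherian 1800–1600; Cretaceous 145–66; Quaternary 2.58–0; Stenian 1200–1000 (Ma).
Larger Ma is earlier, so the oldest is Statherian and the youngest is Quaternary; oldest to youngest: Statherian, Calymmian, Stenian, Cretaceous, Neogene, Quaternary.
Oldest start 1800 minus youngest end 0 gives 1800 Myr overall.

Statherian, Calymmian, Stenian, Cretaceous, Neogene, Quaternary; total span 1800 Myr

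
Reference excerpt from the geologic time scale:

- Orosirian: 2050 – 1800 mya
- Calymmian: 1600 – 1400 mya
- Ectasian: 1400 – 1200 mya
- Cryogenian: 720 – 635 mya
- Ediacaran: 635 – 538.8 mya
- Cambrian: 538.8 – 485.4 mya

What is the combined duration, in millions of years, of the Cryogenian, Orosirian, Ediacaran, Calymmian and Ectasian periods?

831.2 million years

Each duration: Cryogenian = 85; Orosirian = 250; Ediacaran = 96.2; Calymmian = 200; Ectasian = 200.
Sum: 85 + 250 + 96.2 + 200 + 200 = 831.2 Myr.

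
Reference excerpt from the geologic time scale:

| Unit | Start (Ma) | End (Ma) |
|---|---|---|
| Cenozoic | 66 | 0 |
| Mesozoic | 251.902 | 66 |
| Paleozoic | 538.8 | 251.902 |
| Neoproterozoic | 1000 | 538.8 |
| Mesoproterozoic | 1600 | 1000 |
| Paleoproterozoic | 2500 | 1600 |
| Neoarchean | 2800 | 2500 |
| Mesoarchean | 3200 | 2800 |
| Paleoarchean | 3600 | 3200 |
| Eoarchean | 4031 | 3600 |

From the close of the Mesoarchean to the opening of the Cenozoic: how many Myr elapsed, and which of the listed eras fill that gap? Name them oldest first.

2734 million years; Neoarchean, Paleoproterozoic, Mesoproterozoic, Neoproterozoic, Paleozoic, Mesozoic

End of Mesoarchean = 2800 Ma; start of Cenozoic = 66 Ma.
Gap = 2800 − 66 = 2734 Myr.
Eras wholly inside 2800–66 Ma: Neoarchean (2800–2500), Paleoproterozoic (2500–1600), Mesoproterozoic (1600–1000), Neoproterozoic (1000–538.8), Paleozoic (538.8–251.902), Mesozoic (251.902–66).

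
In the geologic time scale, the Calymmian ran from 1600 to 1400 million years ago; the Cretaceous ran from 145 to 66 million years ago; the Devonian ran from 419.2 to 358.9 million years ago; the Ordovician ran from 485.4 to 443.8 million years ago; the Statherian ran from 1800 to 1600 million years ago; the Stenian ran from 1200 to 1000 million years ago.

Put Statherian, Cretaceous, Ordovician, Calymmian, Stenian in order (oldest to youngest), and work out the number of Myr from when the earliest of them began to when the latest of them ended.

From the excerpt: Statherian 1800–1600; Cretaceous 145–66; Ordovician 485.4–443.8; Calymmian 1600–1400; Stenian 1200–1000 (Ma).
Larger Ma is earlier, so the oldest is Statherian and the youngest is Cretaceous; oldest to youngest: Statherian, Calymmian, Stenian, Ordovician, Cretaceous.
Oldest start 1800 minus youngest end 66 gives 1734 Myr overall.

Statherian → Calymmian → Stenian → Ordovician → Cretaceous; total span 1734 Myr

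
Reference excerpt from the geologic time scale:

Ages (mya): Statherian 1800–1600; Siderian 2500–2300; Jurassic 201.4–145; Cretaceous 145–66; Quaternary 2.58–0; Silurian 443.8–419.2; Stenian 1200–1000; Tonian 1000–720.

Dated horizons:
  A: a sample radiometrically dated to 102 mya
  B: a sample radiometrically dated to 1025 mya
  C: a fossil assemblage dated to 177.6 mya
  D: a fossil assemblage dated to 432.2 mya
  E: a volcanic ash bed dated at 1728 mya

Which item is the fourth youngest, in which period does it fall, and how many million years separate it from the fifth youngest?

Sorted youngest-first by Ma: A (102), C (177.6), D (432.2), B (1025), E (1728).
The fourth youngest is B at 1025 Ma, which lies in 1200–1000 Ma: the Stenian.
The fifth youngest is E at 1728 Ma; separation = |1025 − 1728| = 703 Myr.

B, in the Stenian; 703 million years to E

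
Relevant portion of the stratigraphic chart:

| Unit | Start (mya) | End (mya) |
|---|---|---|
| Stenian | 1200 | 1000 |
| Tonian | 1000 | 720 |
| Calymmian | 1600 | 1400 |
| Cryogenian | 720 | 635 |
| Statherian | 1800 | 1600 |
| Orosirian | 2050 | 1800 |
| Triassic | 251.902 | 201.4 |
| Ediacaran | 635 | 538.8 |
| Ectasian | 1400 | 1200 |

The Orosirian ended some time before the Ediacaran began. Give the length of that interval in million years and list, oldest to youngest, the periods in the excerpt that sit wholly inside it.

End of Orosirian = 1800 Ma; start of Ediacaran = 635 Ma.
Gap = 1800 − 635 = 1165 Myr.
Periods wholly inside 1800–635 Ma: Statherian (1800–1600), Calymmian (1600–1400), Ectasian (1400–1200), Stenian (1200–1000), Tonian (1000–720), Cryogenian (720–635).

1165 million years; Statherian, Calymmian, Ectasian, Stenian, Tonian, Cryogenian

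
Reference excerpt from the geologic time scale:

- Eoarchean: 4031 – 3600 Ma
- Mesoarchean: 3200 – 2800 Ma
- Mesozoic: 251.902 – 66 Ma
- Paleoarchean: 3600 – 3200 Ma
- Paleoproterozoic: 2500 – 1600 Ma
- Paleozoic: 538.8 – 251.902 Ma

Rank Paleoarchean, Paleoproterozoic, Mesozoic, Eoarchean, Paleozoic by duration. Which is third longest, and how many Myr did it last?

Start − end for each: Paleoarchean 3600 − 3200 = 400; Paleoproterozoic 2500 − 1600 = 900; Mesozoic 251.902 − 66 = 185.902; Eoarchean 4031 − 3600 = 431; Paleozoic 538.8 − 251.902 = 286.898.
Ranking these from longest: Paleoproterozoic > Eoarchean > Paleoarchean > Paleozoic > Mesozoic.
Position 3 in that ranking is Paleoarchean, which lasted 400 Myr.

Paleoarchean, 400 million years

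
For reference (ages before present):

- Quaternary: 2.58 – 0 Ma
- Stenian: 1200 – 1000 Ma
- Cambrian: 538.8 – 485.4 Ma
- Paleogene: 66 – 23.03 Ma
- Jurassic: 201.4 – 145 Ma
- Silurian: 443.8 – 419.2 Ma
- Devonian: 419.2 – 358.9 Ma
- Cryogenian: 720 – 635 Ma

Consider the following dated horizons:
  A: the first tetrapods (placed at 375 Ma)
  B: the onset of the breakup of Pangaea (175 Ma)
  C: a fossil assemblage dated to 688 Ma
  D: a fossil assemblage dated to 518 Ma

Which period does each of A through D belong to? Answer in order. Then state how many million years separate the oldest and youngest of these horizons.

A — Devonian; B — Jurassic; C — Cryogenian; D — Cambrian; span 513 million years

A: 375 Ma lies in 419.2–358.9 Ma, so Devonian.
B: 175 Ma lies in 201.4–145 Ma, so Jurassic.
C: 688 Ma lies in 720–635 Ma, so Cryogenian.
D: 518 Ma lies in 538.8–485.4 Ma, so Cambrian.
Oldest = 688 Ma, youngest = 175 Ma → span 513 Myr.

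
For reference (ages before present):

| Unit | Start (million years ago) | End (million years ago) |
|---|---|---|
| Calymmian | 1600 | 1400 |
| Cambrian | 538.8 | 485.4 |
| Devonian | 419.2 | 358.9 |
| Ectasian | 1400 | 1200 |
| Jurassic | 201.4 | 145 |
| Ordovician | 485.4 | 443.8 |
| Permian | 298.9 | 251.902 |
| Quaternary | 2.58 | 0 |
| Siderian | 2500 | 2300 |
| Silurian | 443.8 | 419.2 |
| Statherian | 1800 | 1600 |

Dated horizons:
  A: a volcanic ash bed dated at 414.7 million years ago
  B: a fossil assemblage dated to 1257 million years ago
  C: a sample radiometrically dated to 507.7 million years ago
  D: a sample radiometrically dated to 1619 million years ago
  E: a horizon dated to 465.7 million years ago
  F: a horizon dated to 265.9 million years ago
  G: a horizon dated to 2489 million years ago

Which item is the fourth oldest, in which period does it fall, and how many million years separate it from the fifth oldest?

Sorted oldest-first by Ma: G (2489), D (1619), B (1257), C (507.7), E (465.7), A (414.7), F (265.9).
The fourth oldest is C at 507.7 Ma, which lies in 538.8–485.4 Ma: the Cambrian.
The fifth oldest is E at 465.7 Ma; separation = |507.7 − 465.7| = 42 Myr.

C, in the Cambrian; 42 million years to E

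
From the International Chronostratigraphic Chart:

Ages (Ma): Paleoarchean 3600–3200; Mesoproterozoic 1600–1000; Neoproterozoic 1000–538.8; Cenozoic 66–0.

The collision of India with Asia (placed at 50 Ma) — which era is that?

50 Ma lies between 66 and 0 Ma, so it falls in the Cenozoic.

Cenozoic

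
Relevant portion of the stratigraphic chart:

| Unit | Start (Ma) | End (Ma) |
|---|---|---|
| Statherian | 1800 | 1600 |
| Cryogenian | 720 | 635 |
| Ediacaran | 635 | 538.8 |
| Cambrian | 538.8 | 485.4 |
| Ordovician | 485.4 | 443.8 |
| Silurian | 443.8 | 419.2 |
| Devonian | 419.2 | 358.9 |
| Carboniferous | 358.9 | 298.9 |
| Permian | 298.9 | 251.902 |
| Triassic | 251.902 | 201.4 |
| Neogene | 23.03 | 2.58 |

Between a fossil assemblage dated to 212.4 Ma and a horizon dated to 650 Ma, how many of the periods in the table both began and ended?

7

650 Ma sits inside the Cryogenian (720–635) and 212.4 Ma inside the Triassic (251.902–201.4); neither of those is wholly between the two dates.
The listed periods lying completely between them are Ediacaran, Cambrian, Ordovician, Silurian, Devonian, Carboniferous, Permian — 7 in all.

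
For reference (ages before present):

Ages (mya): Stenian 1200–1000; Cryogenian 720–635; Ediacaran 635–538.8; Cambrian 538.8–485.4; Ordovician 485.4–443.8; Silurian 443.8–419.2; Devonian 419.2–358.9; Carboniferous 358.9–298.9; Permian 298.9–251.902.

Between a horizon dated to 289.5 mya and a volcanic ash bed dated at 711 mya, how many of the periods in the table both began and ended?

The older date is 711 Ma and the younger is 289.5 Ma.
Periods with start < 711 and end > 289.5 Ma: Ediacaran (635–538.8), Cambrian (538.8–485.4), Ordovician (485.4–443.8), Silurian (443.8–419.2), Devonian (419.2–358.9), Carboniferous (358.9–298.9).
That is 6 complete periods.

6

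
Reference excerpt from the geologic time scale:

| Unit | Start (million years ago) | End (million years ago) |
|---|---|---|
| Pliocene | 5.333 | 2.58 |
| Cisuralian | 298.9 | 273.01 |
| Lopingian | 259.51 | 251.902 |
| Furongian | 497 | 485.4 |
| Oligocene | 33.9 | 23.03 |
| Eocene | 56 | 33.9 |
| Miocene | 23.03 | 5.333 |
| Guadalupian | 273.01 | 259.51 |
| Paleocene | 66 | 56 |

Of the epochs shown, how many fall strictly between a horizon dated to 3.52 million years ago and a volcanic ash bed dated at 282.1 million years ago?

6

The older date is 282.1 Ma and the younger is 3.52 Ma.
Epochs with start < 282.1 and end > 3.52 Ma: Guadalupian (273.01–259.51), Lopingian (259.51–251.902), Paleocene (66–56), Eocene (56–33.9), Oligocene (33.9–23.03), Miocene (23.03–5.333).
That is 6 complete epochs.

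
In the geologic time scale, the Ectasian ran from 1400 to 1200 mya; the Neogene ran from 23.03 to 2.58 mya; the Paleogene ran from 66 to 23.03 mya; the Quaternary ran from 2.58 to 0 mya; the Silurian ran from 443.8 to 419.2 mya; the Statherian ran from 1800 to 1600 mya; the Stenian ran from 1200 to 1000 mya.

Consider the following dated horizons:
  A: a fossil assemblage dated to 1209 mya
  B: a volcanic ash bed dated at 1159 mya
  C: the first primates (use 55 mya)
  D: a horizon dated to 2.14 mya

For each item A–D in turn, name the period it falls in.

A: 1209 Ma lies in 1400–1200 Ma, so Ectasian.
B: 1159 Ma lies in 1200–1000 Ma, so Stenian.
C: 55 Ma lies in 66–23.03 Ma, so Paleogene.
D: 2.14 Ma lies in 2.58–0 Ma, so Quaternary.

A — Ectasian; B — Stenian; C — Paleogene; D — Quaternary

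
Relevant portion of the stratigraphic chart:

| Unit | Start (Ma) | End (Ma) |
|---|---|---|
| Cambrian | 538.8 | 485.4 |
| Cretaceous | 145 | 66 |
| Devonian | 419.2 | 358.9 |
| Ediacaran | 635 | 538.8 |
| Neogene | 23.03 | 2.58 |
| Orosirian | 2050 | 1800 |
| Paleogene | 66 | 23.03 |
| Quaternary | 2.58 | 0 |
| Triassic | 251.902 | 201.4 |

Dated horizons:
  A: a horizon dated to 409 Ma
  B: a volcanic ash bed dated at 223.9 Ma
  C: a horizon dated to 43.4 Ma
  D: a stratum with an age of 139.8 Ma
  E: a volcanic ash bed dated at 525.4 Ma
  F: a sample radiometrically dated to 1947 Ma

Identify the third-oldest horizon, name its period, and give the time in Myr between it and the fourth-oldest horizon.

Larger Ma means older, so oldest first: F 1947 > E 525.4 > A 409 > B 223.9 > D 139.8 > C 43.4.
Counting 3 along gives A (409 Ma); the excerpt puts that inside the Devonian, 419.2–358.9 Ma.
Next in line is B (223.9 Ma), and 409 − 223.9 = 185.1 Myr.

A, in the Devonian; 185.1 million years to B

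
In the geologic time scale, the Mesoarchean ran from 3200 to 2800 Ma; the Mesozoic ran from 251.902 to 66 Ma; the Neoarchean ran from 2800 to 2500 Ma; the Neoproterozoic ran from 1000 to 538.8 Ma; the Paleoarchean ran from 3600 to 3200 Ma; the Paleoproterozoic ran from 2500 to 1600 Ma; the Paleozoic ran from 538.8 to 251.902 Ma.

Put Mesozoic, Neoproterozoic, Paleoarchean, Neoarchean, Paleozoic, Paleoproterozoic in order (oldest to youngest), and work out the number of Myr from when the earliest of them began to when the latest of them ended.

From the excerpt: Mesozoic 251.902–66; Neoproterozoic 1000–538.8; Paleoarchean 3600–3200; Neoarchean 2800–2500; Paleozoic 538.8–251.902; Paleoproterozoic 2500–1600 (Ma).
Larger Ma is earlier, so the oldest is Paleoarchean and the youngest is Mesozoic; oldest to youngest: Paleoarchean, Neoarchean, Paleoproterozoic, Neoproterozoic, Paleozoic, Mesozoic.
Oldest start 3600 minus youngest end 66 gives 3534 Myr overall.

Paleoarchean, Neoarchean, Paleoproterozoic, Neoproterozoic, Paleozoic, Mesozoic; total span 3534 Myr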